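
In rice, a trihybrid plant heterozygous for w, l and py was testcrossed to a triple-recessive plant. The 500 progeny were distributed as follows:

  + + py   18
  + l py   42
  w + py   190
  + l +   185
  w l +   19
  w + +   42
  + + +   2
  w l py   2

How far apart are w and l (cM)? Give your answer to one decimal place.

8.2 cM

The two most frequent reciprocal classes, w + py and + l +, are the parental types, so the F1 was w + py / + l +.
The two rarest classes, w l py and + + +, are the double crossovers. Comparing them with the parentals, only the l allele has switched, so l is the middle locus and the order is w – l – py.
Crossovers in the w–l interval produce the single-crossover classes + + py and w l + (18 + 19 = 37) plus the double crossovers (4).
RF(w–l) = (37 + 4) / 500 = 41/500 = 0.0820 → 8.2 cM.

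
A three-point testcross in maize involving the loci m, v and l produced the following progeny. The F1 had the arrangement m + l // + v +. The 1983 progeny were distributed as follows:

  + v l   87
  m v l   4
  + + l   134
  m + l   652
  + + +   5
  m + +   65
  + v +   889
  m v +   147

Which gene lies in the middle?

The two rarest classes, m v l and + + +, are the double crossovers. Comparing them with the parentals, only the v allele has switched, so v is the middle locus and the order is l – v – m.

v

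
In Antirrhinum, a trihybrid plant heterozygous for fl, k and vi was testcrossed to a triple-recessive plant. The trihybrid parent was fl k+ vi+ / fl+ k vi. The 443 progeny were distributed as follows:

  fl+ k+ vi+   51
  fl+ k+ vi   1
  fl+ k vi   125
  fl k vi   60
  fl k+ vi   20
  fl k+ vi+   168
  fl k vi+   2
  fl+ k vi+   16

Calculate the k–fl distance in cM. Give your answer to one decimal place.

The two rarest classes, fl k vi+ and fl+ k+ vi, are the double crossovers. Comparing them with the parentals, only the k allele has switched, so k is the middle locus and the order is fl – k – vi.
Crossovers in the fl–k interval produce the single-crossover classes fl+ k+ vi+ and fl k vi (51 + 60 = 111) plus the double crossovers (3).
RF(fl–k) = (111 + 3) / 443 = 114/443 = 0.2573 → 25.7 cM.

25.7 cM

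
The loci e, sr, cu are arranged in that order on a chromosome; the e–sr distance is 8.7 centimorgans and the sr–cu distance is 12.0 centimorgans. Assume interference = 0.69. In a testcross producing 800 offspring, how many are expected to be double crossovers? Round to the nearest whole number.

Map distances give recombination frequencies of 0.087 and 0.120 for the two intervals.
With interference 0.69 (so coincidence = 0.31), expected double-crossover frequency = 0.087 × 0.120 × 0.31 = 0.00324.
Expected number = 0.00324 × 800 = 2.59 ≈ 3.

3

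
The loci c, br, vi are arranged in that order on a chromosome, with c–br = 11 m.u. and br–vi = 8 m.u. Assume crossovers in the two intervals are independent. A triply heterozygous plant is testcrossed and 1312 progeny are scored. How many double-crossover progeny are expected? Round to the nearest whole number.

12

Map distances give recombination frequencies of 0.110 and 0.080 for the two intervals.
With no interference, expected double-crossover frequency = 0.110 × 0.080 = 0.00880.
Expected number = 0.00880 × 1312 = 11.55 ≈ 12.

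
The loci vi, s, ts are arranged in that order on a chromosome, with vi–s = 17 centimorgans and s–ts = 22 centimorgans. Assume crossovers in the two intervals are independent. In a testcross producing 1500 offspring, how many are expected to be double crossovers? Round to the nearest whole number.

56

Map distances give recombination frequencies of 0.170 and 0.220 for the two intervals.
With no interference, expected double-crossover frequency = 0.170 × 0.220 = 0.03740.
Expected number = 0.03740 × 1500 = 56.10 ≈ 56.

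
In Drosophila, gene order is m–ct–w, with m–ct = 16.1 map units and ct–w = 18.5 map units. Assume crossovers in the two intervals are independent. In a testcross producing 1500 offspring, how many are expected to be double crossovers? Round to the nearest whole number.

45

Map distances give recombination frequencies of 0.161 and 0.185 for the two intervals.
With no interference, expected double-crossover frequency = 0.161 × 0.185 = 0.02978.
Expected number = 0.02978 × 1500 = 44.68 ≈ 45.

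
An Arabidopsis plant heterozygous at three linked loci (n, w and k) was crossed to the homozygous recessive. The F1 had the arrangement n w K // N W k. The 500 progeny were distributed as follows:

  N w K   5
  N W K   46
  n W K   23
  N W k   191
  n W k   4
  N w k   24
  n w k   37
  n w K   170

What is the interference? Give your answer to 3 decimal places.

0.127

The two rarest classes, N w K and n W k, are the double crossovers. Comparing them with the parentals, only the n allele has switched, so n is the middle locus and the order is k – n – w.
k–n: (83 + 9)/500 = 0.1840; n–w: (47 + 9)/500 = 0.1120.
Expected DCO frequency = 0.1840 × 0.1120 ≈ 0.02061; observed = 9/500 ≈ 0.01800.
Coefficient of coincidence = 0.01800/0.02061 ≈ 0.873; interference = 1 − 0.873 = 0.127.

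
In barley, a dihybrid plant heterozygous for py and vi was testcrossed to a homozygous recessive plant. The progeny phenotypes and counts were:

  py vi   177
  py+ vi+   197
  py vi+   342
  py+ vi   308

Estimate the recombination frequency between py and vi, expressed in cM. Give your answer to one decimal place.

The two most frequent classes, py+ vi (308) and py vi+ (342), are the parental types, so the F1 was py+ vi / py vi+.
The recombinant classes are py+ vi+ and py vi: 197 + 177 = 374.
Recombination frequency = 374/1024 = 0.3652 ≈ 36.5%, i.e. 36.5 cM.

36.5 cM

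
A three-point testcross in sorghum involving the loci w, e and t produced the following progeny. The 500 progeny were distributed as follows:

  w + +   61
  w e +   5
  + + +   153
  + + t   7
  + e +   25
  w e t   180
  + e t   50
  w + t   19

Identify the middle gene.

t

The two most frequent reciprocal classes, + + + and w e t, are the parental types, so the F1 was + + + / w e t.
The two rarest classes, + + t and w e +, are the double crossovers. Comparing them with the parentals, only the t allele has switched, so t is the middle locus and the order is w – t – e.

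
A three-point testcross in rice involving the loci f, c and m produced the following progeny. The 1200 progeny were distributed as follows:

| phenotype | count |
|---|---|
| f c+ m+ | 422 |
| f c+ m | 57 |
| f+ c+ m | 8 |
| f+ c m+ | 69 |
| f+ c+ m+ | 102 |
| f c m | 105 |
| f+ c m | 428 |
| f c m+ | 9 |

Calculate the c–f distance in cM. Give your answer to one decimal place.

The two most frequent reciprocal classes, f c+ m+ and f+ c m, are the parental types, so the F1 was f c+ m+ / f+ c m.
The two rarest classes, f c m+ and f+ c+ m, are the double crossovers. Comparing them with the parentals, only the c allele has switched, so c is the middle locus and the order is f – c – m.
Crossovers in the f–c interval produce the single-crossover classes f+ c+ m+ and f c m (102 + 105 = 207) plus the double crossovers (17).
RF(f–c) = (207 + 17) / 1200 = 224/1200 = 0.1867 → 18.7 cM.

18.7 cM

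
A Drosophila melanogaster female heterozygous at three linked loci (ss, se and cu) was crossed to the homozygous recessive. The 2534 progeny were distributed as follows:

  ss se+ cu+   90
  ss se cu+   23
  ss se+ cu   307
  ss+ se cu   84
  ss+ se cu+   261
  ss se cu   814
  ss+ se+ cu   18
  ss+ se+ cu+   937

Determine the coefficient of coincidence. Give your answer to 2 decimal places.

The two most frequent reciprocal classes, ss se cu and ss+ se+ cu+, are the parental types, so the F1 was ss se cu / ss+ se+ cu+.
The two rarest classes, ss se cu+ and ss+ se+ cu, are the double crossovers. Comparing them with the parentals, only the cu allele has switched, so cu is the middle locus and the order is ss – cu – se.
ss–cu: (174 + 41)/2534 = 0.0848; cu–se: (568 + 41)/2534 = 0.2403.
Expected DCO frequency = 0.0848 × 0.2403 ≈ 0.02038; observed = 41/2534 ≈ 0.01618.
Coefficient of coincidence = 0.01618/0.02038 ≈ 0.79.

0.79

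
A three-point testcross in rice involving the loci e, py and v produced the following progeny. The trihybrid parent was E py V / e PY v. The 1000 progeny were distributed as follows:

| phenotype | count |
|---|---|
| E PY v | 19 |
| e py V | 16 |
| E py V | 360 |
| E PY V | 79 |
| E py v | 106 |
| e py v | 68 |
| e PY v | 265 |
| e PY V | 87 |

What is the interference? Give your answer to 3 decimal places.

0.157

The two rarest classes, e py V and E PY v, are the double crossovers. Comparing them with the parentals, only the e allele has switched, so e is the middle locus and the order is v – e – py.
v–e: (193 + 35)/1000 = 0.2280; e–py: (147 + 35)/1000 = 0.1820.
Expected DCO frequency = 0.2280 × 0.1820 ≈ 0.04150; observed = 35/1000 ≈ 0.03500.
Coefficient of coincidence = 0.03500/0.04150 ≈ 0.843; interference = 1 − 0.843 = 0.157.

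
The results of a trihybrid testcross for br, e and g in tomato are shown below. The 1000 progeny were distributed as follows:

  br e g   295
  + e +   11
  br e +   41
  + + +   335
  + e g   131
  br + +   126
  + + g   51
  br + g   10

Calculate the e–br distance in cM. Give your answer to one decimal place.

The two most frequent reciprocal classes, br e g and + + +, are the parental types, so the F1 was br e g / + + +.
The two rarest classes, br + g and + e +, are the double crossovers. Comparing them with the parentals, only the e allele has switched, so e is the middle locus and the order is br – e – g.
Crossovers in the br–e interval produce the single-crossover classes + e g and br + + (131 + 126 = 257) plus the double crossovers (21).
RF(br–e) = (257 + 21) / 1000 = 278/1000 = 0.2780 → 27.8 cM.

27.8 cM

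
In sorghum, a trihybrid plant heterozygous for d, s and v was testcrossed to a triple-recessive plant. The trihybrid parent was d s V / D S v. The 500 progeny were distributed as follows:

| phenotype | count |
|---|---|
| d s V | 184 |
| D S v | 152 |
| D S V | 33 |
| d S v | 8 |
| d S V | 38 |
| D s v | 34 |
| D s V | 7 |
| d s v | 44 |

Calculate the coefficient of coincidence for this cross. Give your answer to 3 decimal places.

The two rarest classes, D s V and d S v, are the double crossovers. Comparing them with the parentals, only the d allele has switched, so d is the middle locus and the order is s – d – v.
s–d: (72 + 15)/500 = 0.1740; d–v: (77 + 15)/500 = 0.1840.
Expected DCO frequency = 0.1740 × 0.1840 ≈ 0.03202; observed = 15/500 ≈ 0.03000.
Coefficient of coincidence = 0.03000/0.03202 ≈ 0.937.

0.937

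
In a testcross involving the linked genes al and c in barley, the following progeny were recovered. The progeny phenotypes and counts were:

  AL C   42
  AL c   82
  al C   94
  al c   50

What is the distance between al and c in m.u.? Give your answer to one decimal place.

The two most frequent classes, AL c (82) and al C (94), are the parental types, so the F1 was AL c / al C.
The recombinant classes are AL C and al c: 42 + 50 = 92.
Recombination frequency = 92/268 = 0.3433 ≈ 34.3%, i.e. 34.3 m.u.

34.3 m.u.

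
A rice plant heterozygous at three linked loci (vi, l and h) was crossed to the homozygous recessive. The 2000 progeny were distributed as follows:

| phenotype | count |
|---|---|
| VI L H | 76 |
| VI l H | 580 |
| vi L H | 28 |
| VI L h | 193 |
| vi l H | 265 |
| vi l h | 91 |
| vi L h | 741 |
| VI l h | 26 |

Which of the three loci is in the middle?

h

The two most frequent reciprocal classes, VI l H and vi L h, are the parental types, so the F1 was VI l H / vi L h.
The two rarest classes, VI l h and vi L H, are the double crossovers. Comparing them with the parentals, only the h allele has switched, so h is the middle locus and the order is vi – h – l.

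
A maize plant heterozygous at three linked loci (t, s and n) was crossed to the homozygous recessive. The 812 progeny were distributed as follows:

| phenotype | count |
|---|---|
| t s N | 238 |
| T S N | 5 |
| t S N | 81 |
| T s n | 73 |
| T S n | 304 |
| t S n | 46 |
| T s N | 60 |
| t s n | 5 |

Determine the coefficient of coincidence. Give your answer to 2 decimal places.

0.43

The two most frequent reciprocal classes, T S n and t s N, are the parental types, so the F1 was T S n / t s N.
The two rarest classes, T S N and t s n, are the double crossovers. Comparing them with the parentals, only the n allele has switched, so n is the middle locus and the order is t – n – s.
t–n: (106 + 10)/812 = 0.1429; n–s: (154 + 10)/812 = 0.2020.
Expected DCO frequency = 0.1429 × 0.2020 ≈ 0.02887; observed = 10/812 ≈ 0.01232.
Coefficient of coincidence = 0.01232/0.02887 ≈ 0.43.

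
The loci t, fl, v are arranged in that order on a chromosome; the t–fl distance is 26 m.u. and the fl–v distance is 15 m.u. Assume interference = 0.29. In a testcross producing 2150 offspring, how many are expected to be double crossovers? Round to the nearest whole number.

60

Map distances give recombination frequencies of 0.260 and 0.150 for the two intervals.
With interference 0.29 (so coincidence = 0.71), expected double-crossover frequency = 0.260 × 0.150 × 0.71 = 0.02769.
Expected number = 0.02769 × 2150 = 59.53 ≈ 60.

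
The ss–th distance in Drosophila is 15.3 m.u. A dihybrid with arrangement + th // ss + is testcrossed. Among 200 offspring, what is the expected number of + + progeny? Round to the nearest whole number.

A map distance of 15.3 m.u. corresponds to a recombination frequency of 0.153.
The F1 is + th / ss +, so + + is a recombinant gamete class with expected frequency r/2 = 0.153/2 = 0.0765.
Expected number = 0.0765 × 200 = 15.30 ≈ 15.

15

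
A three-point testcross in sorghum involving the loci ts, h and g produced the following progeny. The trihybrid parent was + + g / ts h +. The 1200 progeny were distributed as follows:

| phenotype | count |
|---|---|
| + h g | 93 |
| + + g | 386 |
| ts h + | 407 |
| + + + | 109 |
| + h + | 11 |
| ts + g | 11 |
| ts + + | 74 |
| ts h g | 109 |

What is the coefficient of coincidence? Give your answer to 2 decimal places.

0.58

The two rarest classes, ts + g and + h +, are the double crossovers. Comparing them with the parentals, only the ts allele has switched, so ts is the middle locus and the order is g – ts – h.
g–ts: (218 + 22)/1200 = 0.2000; ts–h: (167 + 22)/1200 = 0.1575.
Expected DCO frequency = 0.2000 × 0.1575 ≈ 0.03150; observed = 22/1200 ≈ 0.01833.
Coefficient of coincidence = 0.01833/0.03150 ≈ 0.58.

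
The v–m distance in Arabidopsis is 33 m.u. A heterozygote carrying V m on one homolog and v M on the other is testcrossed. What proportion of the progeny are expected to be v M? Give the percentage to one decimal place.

33.5%

A map distance of 33 m.u. corresponds to a recombination frequency of 0.330.
The F1 is V m / v M, so v M is a parental gamete class with expected frequency (1 − r)/2 = 0.670/2 = 0.3350.
That is 0.3350 = 33.5% of the progeny.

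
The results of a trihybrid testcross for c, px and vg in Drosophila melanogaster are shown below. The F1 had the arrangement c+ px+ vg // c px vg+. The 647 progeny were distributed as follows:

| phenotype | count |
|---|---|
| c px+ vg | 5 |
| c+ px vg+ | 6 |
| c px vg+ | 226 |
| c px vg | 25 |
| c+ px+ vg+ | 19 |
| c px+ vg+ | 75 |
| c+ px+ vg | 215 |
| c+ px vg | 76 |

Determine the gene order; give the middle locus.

The two rarest classes, c px+ vg and c+ px vg+, are the double crossovers. Comparing them with the parentals, only the c allele has switched, so c is the middle locus and the order is px – c – vg.

c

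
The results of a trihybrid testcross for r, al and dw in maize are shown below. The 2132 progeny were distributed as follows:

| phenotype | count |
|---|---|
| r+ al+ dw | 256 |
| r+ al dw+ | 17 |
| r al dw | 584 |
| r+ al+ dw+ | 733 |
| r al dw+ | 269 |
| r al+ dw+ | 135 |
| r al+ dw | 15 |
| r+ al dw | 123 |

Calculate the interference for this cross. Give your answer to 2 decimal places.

0.58

The two most frequent reciprocal classes, r al dw and r+ al+ dw+, are the parental types, so the F1 was r al dw / r+ al+ dw+.
The two rarest classes, r al+ dw and r+ al dw+, are the double crossovers. Comparing them with the parentals, only the al allele has switched, so al is the middle locus and the order is r – al – dw.
r–al: (258 + 32)/2132 = 0.1360; al–dw: (525 + 32)/2132 = 0.2613.
Expected DCO frequency = 0.1360 × 0.2613 ≈ 0.03554; observed = 32/2132 ≈ 0.01501.
Coefficient of coincidence = 0.01501/0.03554 ≈ 0.42; interference = 1 − 0.42 = 0.58.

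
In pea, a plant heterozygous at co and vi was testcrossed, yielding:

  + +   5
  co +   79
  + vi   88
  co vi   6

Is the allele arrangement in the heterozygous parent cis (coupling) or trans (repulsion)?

trans

The two most frequent classes are + vi (88) and co + (79); these are the parental (non-recombinant) types.
So the F1 carried + vi on one chromosome and co + on the other — the recessive alleles are on opposite chromosomes (trans / repulsion).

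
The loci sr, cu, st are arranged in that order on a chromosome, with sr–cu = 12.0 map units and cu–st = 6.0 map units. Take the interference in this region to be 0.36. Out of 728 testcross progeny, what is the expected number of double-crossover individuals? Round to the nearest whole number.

3

Map distances give recombination frequencies of 0.120 and 0.060 for the two intervals.
With interference 0.36 (so coincidence = 0.64), expected double-crossover frequency = 0.120 × 0.060 × 0.64 = 0.00461.
Expected number = 0.00461 × 728 = 3.35 ≈ 3.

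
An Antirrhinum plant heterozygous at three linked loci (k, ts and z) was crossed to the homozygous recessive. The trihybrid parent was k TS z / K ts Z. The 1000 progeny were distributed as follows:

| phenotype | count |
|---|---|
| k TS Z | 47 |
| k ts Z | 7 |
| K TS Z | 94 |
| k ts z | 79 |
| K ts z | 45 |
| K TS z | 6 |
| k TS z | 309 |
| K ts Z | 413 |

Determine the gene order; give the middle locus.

The two rarest classes, K TS z and k ts Z, are the double crossovers. Comparing them with the parentals, only the k allele has switched, so k is the middle locus and the order is z – k – ts.

k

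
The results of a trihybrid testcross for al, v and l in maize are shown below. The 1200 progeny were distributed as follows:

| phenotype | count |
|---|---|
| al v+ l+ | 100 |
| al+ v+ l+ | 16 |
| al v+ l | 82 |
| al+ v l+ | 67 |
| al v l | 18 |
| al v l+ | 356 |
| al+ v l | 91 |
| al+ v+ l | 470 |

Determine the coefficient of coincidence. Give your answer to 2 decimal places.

The two most frequent reciprocal classes, al+ v+ l and al v l+, are the parental types, so the F1 was al+ v+ l / al v l+.
The two rarest classes, al+ v+ l+ and al v l, are the double crossovers. Comparing them with the parentals, only the l allele has switched, so l is the middle locus and the order is v – l – al.
v–l: (191 + 34)/1200 = 0.1875; l–al: (149 + 34)/1200 = 0.1525.
Expected DCO frequency = 0.1875 × 0.1525 ≈ 0.02859; observed = 34/1200 ≈ 0.02833.
Coefficient of coincidence = 0.02833/0.02859 ≈ 0.99.

0.99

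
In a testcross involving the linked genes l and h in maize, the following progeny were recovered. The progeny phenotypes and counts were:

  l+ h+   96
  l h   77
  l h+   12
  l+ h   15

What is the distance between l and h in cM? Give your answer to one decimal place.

13.5 cM

The two most frequent classes, l+ h+ (96) and l h (77), are the parental types, so the F1 was l+ h+ / l h.
The recombinant classes are l+ h and l h+: 15 + 12 = 27.
Recombination frequency = 27/200 = 0.1350 ≈ 13.5%, i.e. 13.5 cM.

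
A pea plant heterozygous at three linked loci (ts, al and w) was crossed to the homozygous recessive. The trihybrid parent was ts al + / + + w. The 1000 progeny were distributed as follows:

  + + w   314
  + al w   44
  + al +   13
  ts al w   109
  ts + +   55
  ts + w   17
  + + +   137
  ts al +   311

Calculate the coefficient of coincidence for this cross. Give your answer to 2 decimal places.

The two rarest classes, + al + and ts + w, are the double crossovers. Comparing them with the parentals, only the ts allele has switched, so ts is the middle locus and the order is al – ts – w.
al–ts: (99 + 30)/1000 = 0.1290; ts–w: (246 + 30)/1000 = 0.2760.
Expected DCO frequency = 0.1290 × 0.2760 ≈ 0.03560; observed = 30/1000 ≈ 0.03000.
Coefficient of coincidence = 0.03000/0.03560 ≈ 0.84.

0.84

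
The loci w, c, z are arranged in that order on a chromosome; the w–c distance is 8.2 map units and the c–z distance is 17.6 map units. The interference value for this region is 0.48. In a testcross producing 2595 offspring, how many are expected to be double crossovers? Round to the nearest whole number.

19

Map distances give recombination frequencies of 0.082 and 0.176 for the two intervals.
With interference 0.48 (so coincidence = 0.52), expected double-crossover frequency = 0.082 × 0.176 × 0.52 = 0.00750.
Expected number = 0.00750 × 2595 = 19.47 ≈ 19.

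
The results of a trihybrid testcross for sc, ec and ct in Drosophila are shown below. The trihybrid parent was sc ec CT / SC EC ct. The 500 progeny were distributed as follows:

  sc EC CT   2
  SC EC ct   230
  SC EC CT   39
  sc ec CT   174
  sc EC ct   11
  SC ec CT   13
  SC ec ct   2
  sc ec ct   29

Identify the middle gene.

ec

The two rarest classes, sc EC CT and SC ec ct, are the double crossovers. Comparing them with the parentals, only the ec allele has switched, so ec is the middle locus and the order is sc – ec – ct.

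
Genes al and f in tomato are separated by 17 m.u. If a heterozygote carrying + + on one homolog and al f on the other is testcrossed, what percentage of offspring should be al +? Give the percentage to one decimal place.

A map distance of 17 m.u. corresponds to a recombination frequency of 0.170.
The F1 is + + / al f, so al + is a recombinant gamete class with expected frequency r/2 = 0.170/2 = 0.0850.
That is 0.0850 = 8.5% of the progeny.

8.5%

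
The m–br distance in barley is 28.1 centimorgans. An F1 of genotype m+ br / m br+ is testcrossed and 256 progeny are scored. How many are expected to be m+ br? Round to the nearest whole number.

92

A map distance of 28.1 centimorgans corresponds to a recombination frequency of 0.281.
The F1 is m+ br / m br+, so m+ br is a parental gamete class with expected frequency (1 − r)/2 = 0.719/2 = 0.3595.
Expected number = 0.3595 × 256 = 92.03 ≈ 92.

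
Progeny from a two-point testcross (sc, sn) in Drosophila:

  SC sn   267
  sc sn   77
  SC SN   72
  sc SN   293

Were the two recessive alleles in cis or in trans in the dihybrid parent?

The two most frequent classes are SC sn (267) and sc SN (293); these are the parental (non-recombinant) types.
So the F1 carried SC sn on one chromosome and sc SN on the other — the recessive alleles are on opposite chromosomes (trans / repulsion).

trans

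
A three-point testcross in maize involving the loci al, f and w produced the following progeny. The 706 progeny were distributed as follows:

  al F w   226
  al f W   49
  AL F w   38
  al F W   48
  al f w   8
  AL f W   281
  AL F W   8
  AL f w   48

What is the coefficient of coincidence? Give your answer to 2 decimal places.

0.98

The two most frequent reciprocal classes, AL f W and al F w, are the parental types, so the F1 was AL f W / al F w.
The two rarest classes, AL F W and al f w, are the double crossovers. Comparing them with the parentals, only the f allele has switched, so f is the middle locus and the order is al – f – w.
al–f: (87 + 16)/706 = 0.1459; f–w: (96 + 16)/706 = 0.1586.
Expected DCO frequency = 0.1459 × 0.1586 ≈ 0.02314; observed = 16/706 ≈ 0.02266.
Coefficient of coincidence = 0.02266/0.02314 ≈ 0.98.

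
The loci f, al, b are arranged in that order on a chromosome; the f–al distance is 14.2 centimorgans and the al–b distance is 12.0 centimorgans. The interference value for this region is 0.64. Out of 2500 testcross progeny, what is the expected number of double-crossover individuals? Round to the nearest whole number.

15

Map distances give recombination frequencies of 0.142 and 0.120 for the two intervals.
With interference 0.64 (so coincidence = 0.36), expected double-crossover frequency = 0.142 × 0.120 × 0.36 = 0.00613.
Expected number = 0.00613 × 2500 = 15.34 ≈ 15.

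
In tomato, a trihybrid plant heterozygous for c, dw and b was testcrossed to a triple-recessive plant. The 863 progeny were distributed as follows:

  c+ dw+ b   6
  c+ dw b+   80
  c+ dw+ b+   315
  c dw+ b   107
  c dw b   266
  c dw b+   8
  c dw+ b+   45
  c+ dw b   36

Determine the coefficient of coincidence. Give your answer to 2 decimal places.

0.63

The two most frequent reciprocal classes, c+ dw+ b+ and c dw b, are the parental types, so the F1 was c+ dw+ b+ / c dw b.
The two rarest classes, c+ dw+ b and c dw b+, are the double crossovers. Comparing them with the parentals, only the b allele has switched, so b is the middle locus and the order is dw – b – c.
dw–b: (187 + 14)/863 = 0.2329; b–c: (81 + 14)/863 = 0.1101.
Expected DCO frequency = 0.2329 × 0.1101 ≈ 0.02564; observed = 14/863 ≈ 0.01622.
Coefficient of coincidence = 0.01622/0.02564 ≈ 0.63.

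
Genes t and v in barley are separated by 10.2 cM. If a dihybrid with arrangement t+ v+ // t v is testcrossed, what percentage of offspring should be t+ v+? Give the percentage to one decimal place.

A map distance of 10.2 cM corresponds to a recombination frequency of 0.102.
The F1 is t+ v+ / t v, so t+ v+ is a parental gamete class with expected frequency (1 − r)/2 = 0.898/2 = 0.4490.
That is 0.4490 = 44.9% of the progeny.

44.9%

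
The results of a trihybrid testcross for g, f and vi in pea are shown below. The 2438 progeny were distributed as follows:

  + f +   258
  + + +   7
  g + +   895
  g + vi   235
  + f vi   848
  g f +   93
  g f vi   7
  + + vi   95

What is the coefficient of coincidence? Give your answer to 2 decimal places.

0.33

The two most frequent reciprocal classes, + f vi and g + +, are the parental types, so the F1 was + f vi / g + +.
The two rarest classes, g f vi and + + +, are the double crossovers. Comparing them with the parentals, only the g allele has switched, so g is the middle locus and the order is f – g – vi.
f–g: (188 + 14)/2438 = 0.0829; g–vi: (493 + 14)/2438 = 0.2080.
Expected DCO frequency = 0.0829 × 0.2080 ≈ 0.01724; observed = 14/2438 ≈ 0.00574.
Coefficient of coincidence = 0.00574/0.01724 ≈ 0.33.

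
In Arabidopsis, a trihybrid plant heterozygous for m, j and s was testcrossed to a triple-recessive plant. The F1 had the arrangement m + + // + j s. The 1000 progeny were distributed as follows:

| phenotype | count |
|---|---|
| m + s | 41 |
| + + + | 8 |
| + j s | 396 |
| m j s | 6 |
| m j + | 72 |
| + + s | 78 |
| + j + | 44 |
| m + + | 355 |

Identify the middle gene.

The two rarest classes, + + + and m j s, are the double crossovers. Comparing them with the parentals, only the m allele has switched, so m is the middle locus and the order is j – m – s.

m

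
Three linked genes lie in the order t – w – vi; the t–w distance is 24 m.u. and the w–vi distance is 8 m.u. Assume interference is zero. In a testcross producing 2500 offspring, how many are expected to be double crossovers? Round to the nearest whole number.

48

Map distances give recombination frequencies of 0.240 and 0.080 for the two intervals.
With no interference, expected double-crossover frequency = 0.240 × 0.080 = 0.01920.
Expected number = 0.01920 × 2500 = 48.00 ≈ 48.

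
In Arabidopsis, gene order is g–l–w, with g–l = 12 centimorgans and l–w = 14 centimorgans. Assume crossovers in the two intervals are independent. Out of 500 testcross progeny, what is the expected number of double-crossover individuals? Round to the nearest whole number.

Map distances give recombination frequencies of 0.120 and 0.140 for the two intervals.
With no interference, expected double-crossover frequency = 0.120 × 0.140 = 0.01680.
Expected number = 0.01680 × 500 = 8.40 ≈ 8.

8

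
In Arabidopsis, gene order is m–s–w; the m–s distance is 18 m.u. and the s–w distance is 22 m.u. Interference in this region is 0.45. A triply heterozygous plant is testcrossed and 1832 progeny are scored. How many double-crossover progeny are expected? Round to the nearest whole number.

40

Map distances give recombination frequencies of 0.180 and 0.220 for the two intervals.
With interference 0.45 (so coincidence = 0.55), expected double-crossover frequency = 0.180 × 0.220 × 0.55 = 0.02178.
Expected number = 0.02178 × 1832 = 39.90 ≈ 40.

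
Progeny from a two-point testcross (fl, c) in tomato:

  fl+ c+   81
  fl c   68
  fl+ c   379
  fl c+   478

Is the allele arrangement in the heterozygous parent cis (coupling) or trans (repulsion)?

The two most frequent classes are fl+ c (379) and fl c+ (478); these are the parental (non-recombinant) types.
So the F1 carried fl+ c on one chromosome and fl c+ on the other — the recessive alleles are on opposite chromosomes (trans / repulsion).

trans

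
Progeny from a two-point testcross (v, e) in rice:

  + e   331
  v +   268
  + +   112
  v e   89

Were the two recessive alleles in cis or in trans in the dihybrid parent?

trans

The two most frequent classes are + e (331) and v + (268); these are the parental (non-recombinant) types.
So the F1 carried + e on one chromosome and v + on the other — the recessive alleles are on opposite chromosomes (trans / repulsion).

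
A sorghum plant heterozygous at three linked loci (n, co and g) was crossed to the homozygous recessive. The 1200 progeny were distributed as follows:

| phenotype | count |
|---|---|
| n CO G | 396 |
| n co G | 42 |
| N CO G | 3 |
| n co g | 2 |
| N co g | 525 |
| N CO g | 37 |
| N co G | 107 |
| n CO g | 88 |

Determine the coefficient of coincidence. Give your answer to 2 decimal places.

0.36

The two most frequent reciprocal classes, N co g and n CO G, are the parental types, so the F1 was N co g / n CO G.
The two rarest classes, n co g and N CO G, are the double crossovers. Comparing them with the parentals, only the n allele has switched, so n is the middle locus and the order is g – n – co.
g–n: (195 + 5)/1200 = 0.1667; n–co: (79 + 5)/1200 = 0.0700.
Expected DCO frequency = 0.1667 × 0.0700 ≈ 0.01167; observed = 5/1200 ≈ 0.00417.
Coefficient of coincidence = 0.00417/0.01167 ≈ 0.36.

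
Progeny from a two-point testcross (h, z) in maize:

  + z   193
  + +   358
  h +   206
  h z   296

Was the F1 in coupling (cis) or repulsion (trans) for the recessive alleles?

The two most frequent classes are + + (358) and h z (296); these are the parental (non-recombinant) types.
So the F1 carried + + on one chromosome and h z on the other — the recessive alleles are on the same chromosome (cis / coupling).

cis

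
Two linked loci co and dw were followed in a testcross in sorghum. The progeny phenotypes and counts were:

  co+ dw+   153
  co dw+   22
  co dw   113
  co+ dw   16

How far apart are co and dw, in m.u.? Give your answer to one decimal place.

The two most frequent classes, co+ dw+ (153) and co dw (113), are the parental types, so the F1 was co+ dw+ / co dw.
The recombinant classes are co+ dw and co dw+: 16 + 22 = 38.
Recombination frequency = 38/304 = 0.1250 ≈ 12.5%, i.e. 12.5 m.u.

12.5 m.u.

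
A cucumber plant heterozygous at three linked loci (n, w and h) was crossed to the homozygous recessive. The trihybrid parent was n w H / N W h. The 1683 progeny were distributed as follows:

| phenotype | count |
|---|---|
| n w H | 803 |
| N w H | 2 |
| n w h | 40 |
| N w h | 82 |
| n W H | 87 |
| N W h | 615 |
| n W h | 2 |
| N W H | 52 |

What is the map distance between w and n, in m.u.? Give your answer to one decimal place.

10.3 m.u.

The two rarest classes, N w H and n W h, are the double crossovers. Comparing them with the parentals, only the n allele has switched, so n is the middle locus and the order is w – n – h.
Crossovers in the w–n interval produce the single-crossover classes n W H and N w h (87 + 82 = 169) plus the double crossovers (4).
RF(w–n) = (169 + 4) / 1683 = 173/1683 = 0.1028 → 10.3 m.u.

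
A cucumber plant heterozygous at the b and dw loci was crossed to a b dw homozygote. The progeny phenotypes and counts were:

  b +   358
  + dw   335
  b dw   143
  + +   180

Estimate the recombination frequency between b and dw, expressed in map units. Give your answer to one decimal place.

31.8 map units

The two most frequent classes, + dw (335) and b + (358), are the parental types, so the F1 was + dw / b +.
The recombinant classes are + + and b dw: 180 + 143 = 323.
Recombination frequency = 323/1016 = 0.3179 ≈ 31.8%, i.e. 31.8 map units.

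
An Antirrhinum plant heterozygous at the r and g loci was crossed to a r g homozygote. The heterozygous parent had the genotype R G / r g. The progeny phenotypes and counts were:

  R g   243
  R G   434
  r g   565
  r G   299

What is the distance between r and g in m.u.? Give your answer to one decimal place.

The recombinant classes are R g and r G: 243 + 299 = 542.
Recombination frequency = 542/1541 = 0.3517 ≈ 35.2%, i.e. 35.2 m.u.

35.2 m.u.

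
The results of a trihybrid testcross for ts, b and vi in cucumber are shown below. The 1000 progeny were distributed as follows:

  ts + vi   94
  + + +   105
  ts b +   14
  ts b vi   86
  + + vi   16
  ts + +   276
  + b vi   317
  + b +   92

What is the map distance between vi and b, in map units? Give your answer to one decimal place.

21.6 map units

The two most frequent reciprocal classes, ts + + and + b vi, are the parental types, so the F1 was ts + + / + b vi.
The two rarest classes, ts b + and + + vi, are the double crossovers. Comparing them with the parentals, only the b allele has switched, so b is the middle locus and the order is ts – b – vi.
Crossovers in the b–vi interval produce the single-crossover classes ts + vi and + b + (94 + 92 = 186) plus the double crossovers (30).
RF(b–vi) = (186 + 30) / 1000 = 216/1000 = 0.2160 → 21.6 map units.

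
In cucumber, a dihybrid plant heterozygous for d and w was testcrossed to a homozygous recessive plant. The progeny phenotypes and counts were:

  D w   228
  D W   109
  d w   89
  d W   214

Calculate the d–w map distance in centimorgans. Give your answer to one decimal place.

The two most frequent classes, D w (228) and d W (214), are the parental types, so the F1 was D w / d W.
The recombinant classes are D W and d w: 109 + 89 = 198.
Recombination frequency = 198/640 = 0.3094 ≈ 30.9%, i.e. 30.9 centimorgans.

30.9 centimorgans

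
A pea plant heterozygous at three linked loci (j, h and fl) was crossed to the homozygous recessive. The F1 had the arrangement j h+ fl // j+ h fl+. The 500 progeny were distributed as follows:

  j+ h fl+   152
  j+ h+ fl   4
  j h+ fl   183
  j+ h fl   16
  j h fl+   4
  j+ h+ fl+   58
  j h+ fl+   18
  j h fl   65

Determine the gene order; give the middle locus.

The two rarest classes, j+ h+ fl and j h fl+, are the double crossovers. Comparing them with the parentals, only the j allele has switched, so j is the middle locus and the order is h – j – fl.

j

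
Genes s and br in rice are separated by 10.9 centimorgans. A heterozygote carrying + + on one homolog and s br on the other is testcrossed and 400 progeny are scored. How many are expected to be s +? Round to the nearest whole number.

22

A map distance of 10.9 centimorgans corresponds to a recombination frequency of 0.109.
The F1 is + + / s br, so s + is a recombinant gamete class with expected frequency r/2 = 0.109/2 = 0.0545.
Expected number = 0.0545 × 400 = 21.80 ≈ 22.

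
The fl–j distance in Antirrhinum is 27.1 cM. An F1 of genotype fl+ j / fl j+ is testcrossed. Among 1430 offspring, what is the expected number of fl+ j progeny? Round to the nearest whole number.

521

A map distance of 27.1 cM corresponds to a recombination frequency of 0.271.
The F1 is fl+ j / fl j+, so fl+ j is a parental gamete class with expected frequency (1 − r)/2 = 0.729/2 = 0.3645.
Expected number = 0.3645 × 1430 = 521.24 ≈ 521.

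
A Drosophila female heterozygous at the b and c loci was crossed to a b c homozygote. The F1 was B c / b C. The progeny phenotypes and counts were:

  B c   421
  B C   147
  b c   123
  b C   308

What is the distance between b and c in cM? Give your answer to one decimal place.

27.0 cM

The recombinant classes are B C and b c: 147 + 123 = 270.
Recombination frequency = 270/999 = 0.2703 ≈ 27.0%, i.e. 27.0 cM.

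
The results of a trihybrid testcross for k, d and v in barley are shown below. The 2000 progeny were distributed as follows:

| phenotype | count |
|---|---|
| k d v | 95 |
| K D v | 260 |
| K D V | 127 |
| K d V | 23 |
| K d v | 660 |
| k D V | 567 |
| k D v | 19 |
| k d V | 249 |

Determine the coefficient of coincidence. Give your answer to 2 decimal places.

The two most frequent reciprocal classes, K d v and k D V, are the parental types, so the F1 was K d v / k D V.
The two rarest classes, K d V and k D v, are the double crossovers. Comparing them with the parentals, only the v allele has switched, so v is the middle locus and the order is k – v – d.
k–v: (222 + 42)/2000 = 0.1320; v–d: (509 + 42)/2000 = 0.2755.
Expected DCO frequency = 0.1320 × 0.2755 ≈ 0.03637; observed = 42/2000 ≈ 0.02100.
Coefficient of coincidence = 0.02100/0.03637 ≈ 0.58.

0.58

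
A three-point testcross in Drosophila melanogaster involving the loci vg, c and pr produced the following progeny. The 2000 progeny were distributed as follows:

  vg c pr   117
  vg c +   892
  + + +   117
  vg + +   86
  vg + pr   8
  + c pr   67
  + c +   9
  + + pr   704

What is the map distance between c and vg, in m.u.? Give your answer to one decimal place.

8.5 m.u.

The two most frequent reciprocal classes, + + pr and vg c +, are the parental types, so the F1 was + + pr / vg c +.
The two rarest classes, vg + pr and + c +, are the double crossovers. Comparing them with the parentals, only the vg allele has switched, so vg is the middle locus and the order is pr – vg – c.
Crossovers in the vg–c interval produce the single-crossover classes + c pr and vg + + (67 + 86 = 153) plus the double crossovers (17).
RF(vg–c) = (153 + 17) / 2000 = 170/2000 = 0.0850 → 8.5 m.u.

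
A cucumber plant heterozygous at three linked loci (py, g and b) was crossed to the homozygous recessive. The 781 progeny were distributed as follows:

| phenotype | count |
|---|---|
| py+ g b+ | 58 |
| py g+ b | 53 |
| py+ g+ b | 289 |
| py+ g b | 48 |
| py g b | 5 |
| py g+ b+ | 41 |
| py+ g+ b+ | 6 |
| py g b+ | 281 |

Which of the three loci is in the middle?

b

The two most frequent reciprocal classes, py+ g+ b and py g b+, are the parental types, so the F1 was py+ g+ b / py g b+.
The two rarest classes, py+ g+ b+ and py g b, are the double crossovers. Comparing them with the parentals, only the b allele has switched, so b is the middle locus and the order is py – b – g.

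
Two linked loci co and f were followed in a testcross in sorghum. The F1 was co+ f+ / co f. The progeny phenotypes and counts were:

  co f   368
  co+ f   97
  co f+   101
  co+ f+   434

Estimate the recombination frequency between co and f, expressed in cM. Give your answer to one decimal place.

The recombinant classes are co+ f and co f+: 97 + 101 = 198.
Recombination frequency = 198/1000 = 0.1980 ≈ 19.8%, i.e. 19.8 cM.

19.8 cM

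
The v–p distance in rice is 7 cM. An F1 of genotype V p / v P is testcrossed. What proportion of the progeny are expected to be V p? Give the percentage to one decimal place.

A map distance of 7 cM corresponds to a recombination frequency of 0.070.
The F1 is V p / v P, so V p is a parental gamete class with expected frequency (1 − r)/2 = 0.930/2 = 0.4650.
That is 0.4650 = 46.5% of the progeny.

46.5%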